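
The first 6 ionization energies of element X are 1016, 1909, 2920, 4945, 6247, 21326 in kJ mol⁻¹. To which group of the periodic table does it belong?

Look for the largest jump between consecutive ionization energies: IE6/IE5 ≈ 3.4, far larger than any earlier ratio.
That jump marks the point where a core electron is being removed. So the atom has 5 valence electrons.
A main-group element with 5 valence electrons is in group 15.

Group 15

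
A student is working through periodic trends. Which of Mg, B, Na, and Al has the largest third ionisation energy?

Mg

Consider each +2 ion: Mg²⁺ is the bare [Ne] core; B²⁺ still has 1 valence electron; Na²⁺ is already 1 electron into the core; Al²⁺ still has 1 valence electron.
Breaking into a closed-shell core is much more expensive than removing a leftover valence electron — Na and Mg have the largest IE_3 here.
Valence configurations: B²⁺ [He]2s¹, Al²⁺ [Ne]3s¹.
Approximate IE_3 values (kJ/mol): Mg 7733, B 3660, Na 6910, Al 2745.
Overall IE_3 order: Al < B < Na < Mg.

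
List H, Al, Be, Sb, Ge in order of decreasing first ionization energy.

H is in period 1, group 1; Be is in period 2, group 2; Al is in period 3, group 13; Ge is in period 4, group 14; Sb is in period 5, group 15.
IE₁ increases left→right with effective nuclear charge and decreases top→bottom as the valence shell moves farther out.
A diagonal step moves right (one effect) and down (the opposite effect) at once.
Ge > Al: the two effects oppose for this pair; the across-period effect wins (762 vs 578 kJ/mol).
Sb > Ge: the two effects oppose for this pair; the across-period effect wins (831 vs 762 kJ/mol).
Be > Sb: period and group pull opposite ways; the down-group shift dominates (900 vs 831 kJ/mol).
H > Be: the two effects oppose for this pair; the down-group effect wins (1312 vs 900 kJ/mol).
Approximate values (kJ/mol): H 1312, Be 900, Al 578, Ge 762, Sb 831.
So from highest to lowest: H > Be > Sb > Ge > Al.

H, Be, Sb, Ge, Al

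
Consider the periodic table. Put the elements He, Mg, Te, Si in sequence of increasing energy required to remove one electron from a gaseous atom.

He is in period 1, group 18; Mg is in period 3, group 2; Si is in period 3, group 14; Te is in period 5, group 16.
Across a period the outer electron is held more tightly (higher IE₁); down a group it sits in a higher shell, more shielded, and comes off more easily.
Neither a single period nor a single group — weigh both effects.
Si > Mg: Si lies to the right of Mg in period 3, so the across-period effect alone puts Si higher.
Te > Si: period and group pull opposite ways; the across-period shift dominates (869 vs 786 kJ/mol).
He > Te: relative to Te, both the across-period and down-group shifts push He's first ionization energy up.
Tabulated first ionization energy (kJ/mol): He 2372, Mg 738, Si 786, Te 869.
So from lowest to highest: Mg < Si < Te < He.

Mg < Si < Te < He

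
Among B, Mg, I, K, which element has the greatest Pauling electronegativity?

B is in period 2, group 13; Mg is in period 3, group 2; K is in period 4, group 1; I is in period 5, group 17.
Electronegativity increases across a period and decreases down a group, tracking effective nuclear charge and atomic size.
Neither a single period nor a single group — weigh both effects.
Mg > K: both effects reinforce here, so Mg is clearly the higher of the two.
B > Mg: relative to Mg, both the across-period and down-group shifts push B's electronegativity up.
I > B: period and group pull opposite ways; the across-period shift dominates (2.66 vs 2.04).
For reference (Pauling): B 2.04, Mg 1.31, K 0.82, I 2.66.
The greatest Pauling electronegativity among these belongs to I.

I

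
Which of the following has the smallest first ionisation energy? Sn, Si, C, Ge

Sn

C is in period 2, group 14; Si is in period 3, group 14; Ge is in period 4, group 14; Sn is in period 5, group 14.
Removing the outermost electron gets harder across a period and easier down a group.
All are in group 14, so first ionization energy increases up the group.
The smallest first ionisation energy among these belongs to Sn.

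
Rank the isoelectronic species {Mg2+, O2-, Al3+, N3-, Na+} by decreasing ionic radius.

N3-, O2-, Na+, Mg2+, Al3+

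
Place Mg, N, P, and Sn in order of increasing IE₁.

First ionization energy rises across a period (greater Z_eff holds electrons more tightly) and falls down a group (valence electrons are farther from the nucleus).
Here both period and group differ, so the two effects have to be weighed against each other.
Mg > Sn: the two effects oppose for this pair; the down-group effect wins (738 vs 709 kJ/mol).
P > Mg: both are in period 3; the period trend gives P the larger value.
N > P: N sits above P in group 15, so the down-group effect alone puts N higher.
Tabulated first ionization energy (kJ/mol): N 1402, Mg 738, P 1012, Sn 709.
So from lowest to highest: Sn < Mg < P < N.

Sn < Mg < P < N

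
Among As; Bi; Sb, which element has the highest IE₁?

As

As is in period 4, group 15; Sb is in period 5, group 15; Bi is in period 6, group 15.
Removing the outermost electron gets harder across a period and easier down a group.
All are in group 15, so first ionization energy increases up the group.
The highest IE₁ among these belongs to As.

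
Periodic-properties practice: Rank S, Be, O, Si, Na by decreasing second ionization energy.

Na, O, S, Be, Si

After 1 electron has been removed, what remains? S⁺ still has 5 valence electrons; Be⁺ still has 1 valence electron; O⁺ still has 5 valence electrons; Si⁺ still has 3 valence electrons; Na⁺ is the bare [Ne] core.
Breaking into a closed-shell core is much more expensive than removing a leftover valence electron — Na has the largest IE_2 here.
Valence configurations: S⁺ [Ne]3s²3p³, Be⁺ [He]2s¹, O⁺ [He]2s²2p³, Si⁺ [Ne]3s²3p¹.
Approximate IE_2 values (kJ/mol): S 2252, Be 1757, O 3388, Si 1577, Na 4562.
Hence IE_2: Si < Be < S < O < Na.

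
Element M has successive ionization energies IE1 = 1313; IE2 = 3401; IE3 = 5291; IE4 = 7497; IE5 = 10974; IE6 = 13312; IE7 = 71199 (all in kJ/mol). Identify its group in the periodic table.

Group 16

Look for the largest jump between consecutive ionization energies: IE7/IE6 ≈ 5.3, far larger than any earlier ratio.
That jump marks the point where a core electron is being removed. So the atom has 6 valence electrons.
A main-group element with 6 valence electrons is in group 16.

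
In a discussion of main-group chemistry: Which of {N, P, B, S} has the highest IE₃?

N

Consider each +2 ion: N²⁺ still has 3 valence electrons; P²⁺ still has 3 valence electrons; B²⁺ still has 1 valence electron; S²⁺ still has 4 valence electrons.
All are still removing valence electrons, so compare the +2 ions as you would atoms: IE_3 generally rises across a period (higher Z_eff) and falls down a group (larger shell), subject to the usual subshell exceptions.
Valence configurations: N²⁺ [He]2s²2p¹, P²⁺ [Ne]3s²3p¹, B²⁺ [He]2s¹, S²⁺ [Ne]3s²3p².
Approximate IE_3 values (kJ/mol): N 4578, P 2914, B 3660, S 3357.
So the third ionization energies run P < S < B < N.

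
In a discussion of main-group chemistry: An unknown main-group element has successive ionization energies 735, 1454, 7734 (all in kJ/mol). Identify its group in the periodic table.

Group 2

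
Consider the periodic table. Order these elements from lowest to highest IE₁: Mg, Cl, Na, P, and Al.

Na, Al, Mg, P, Cl

Na is in period 3, group 1; Mg is in period 3, group 2; Al is in period 3, group 13; P is in period 3, group 15; Cl is in period 3, group 17.
IE₁ increases left→right with effective nuclear charge and decreases top→bottom as the valence shell moves farther out.
All lie in period 3; the across-period trend (first ionization energy increases left to right) applies, with the exception below.
Note the exception: Mg has a higher first ionization energy than Al, contrary to the simple trend — Al's single 3p electron is easier to remove than one from Mg's filled 3s².
Tabulated first ionization energy (kJ/mol): Na 496, Mg 738, Al 578, P 1012, Cl 1251.
So from lowest to highest: Na < Al < Mg < P < Cl.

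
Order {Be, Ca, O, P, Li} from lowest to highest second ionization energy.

IE_2 is the cost of taking one more electron from the +1 cation: Be⁺ still has 1 valence electron; Ca⁺ still has 1 valence electron; O⁺ still has 5 valence electrons; P⁺ still has 4 valence electrons; Li⁺ is the bare [He] core.
Pulling an electron out of a noble-gas core costs far more than removing a remaining valence electron, so Li sits at the high end of IE_2.
Valence configurations: Be⁺ [He]2s¹, Ca⁺ [Ar]4s¹, O⁺ [He]2s²2p³, P⁺ [Ne]3s²3p².
Tabulated IE_2 (kJ/mol): Be 1757, Ca 1145, O 3388, P 1907, Li 7298.
So the second ionization energies run Ca < Be < P < O < Li.

Ca, Be, P, O, Li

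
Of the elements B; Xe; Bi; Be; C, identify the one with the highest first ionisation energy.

Xe

Be is in period 2, group 2; B is in period 2, group 13; C is in period 2, group 14; Xe is in period 5, group 18; Bi is in period 6, group 15.
Removing the outermost electron gets harder across a period and easier down a group.
Neither a single period nor a single group — weigh both effects.
B > Bi: period and group pull opposite ways; the down-group shift dominates (801 vs 703 kJ/mol).
Be > B: this pair runs against the simple trend — see the exception note.
C > Be: both are in period 2; the period trend gives C the larger value.
Xe > C: period and group pull opposite ways; the across-period shift dominates (1170 vs 1086 kJ/mol).
Note the exception: Be has a higher first ionization energy than B, contrary to the simple trend — removing B's lone 2p electron is easier than breaking Be's filled 2s².
For reference (kJ/mol): Be 900, B 801, C 1086, Xe 1170, Bi 703.
The highest first ionisation energy among these belongs to Xe.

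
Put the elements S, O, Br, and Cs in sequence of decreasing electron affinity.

Br, S, O, Cs

EA tends to increase across a period and decrease down a group, though the pattern is less regular than for IE or radius.
These span different periods and groups, so the two trends combine.
O > Cs: both effects reinforce here, so O is clearly the higher of the two.
S > O: this pair runs against the simple trend — see the exception note.
Br > S: period and group pull opposite ways; the across-period shift dominates (325 vs 200 kJ/mol).
Note the exception: S has a higher electron affinity than O, contrary to the simple trend — the compact 2p subshell of O repels the added electron more than S's larger 3p does.
For reference (kJ/mol): O 141, S 200, Br 325, Cs 46.
So from highest to lowest: Br > S > O > Cs.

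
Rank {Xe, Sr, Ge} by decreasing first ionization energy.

Xe > Ge > Sr

First ionization energy rises across a period (greater Z_eff holds electrons more tightly) and falls down a group (valence electrons are farther from the nucleus).
Here both period and group differ, so the two effects have to be weighed against each other.
Ge > Sr: relative to Sr, both the across-period and down-group shifts push Ge's first ionization energy up.
Xe > Ge: period and group pull opposite ways; the across-period shift dominates (1170 vs 762 kJ/mol).
Tabulated first ionization energy (kJ/mol): Ge 762, Sr 550, Xe 1170.
So from highest to lowest: Xe > Ge > Sr.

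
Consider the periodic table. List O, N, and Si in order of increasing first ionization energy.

Si < O < N

N is in period 2, group 15; O is in period 2, group 16; Si is in period 3, group 14.
IE₁ increases left→right with effective nuclear charge and decreases top→bottom as the valence shell moves farther out.
Neither a single period nor a single group — weigh both effects.
O > Si: relative to Si, both the across-period and down-group shifts push O's first ionization energy up.
N > O: this pair runs against the simple trend — see the exception note.
Note the exception: N has a higher first ionization energy than O, contrary to the simple trend — pairing an electron in O's 2p⁴ costs repulsion energy, so O ionizes more easily than half-filled N (2p³).
Tabulated first ionization energy (kJ/mol): N 1402, O 1314, Si 786.
So from lowest to highest: Si < O < N.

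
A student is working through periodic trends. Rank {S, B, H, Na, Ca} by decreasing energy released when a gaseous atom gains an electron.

H is in period 1, group 1; B is in period 2, group 13; Na is in period 3, group 1; S is in period 3, group 16; Ca is in period 4, group 2.
Electron affinity generally becomes more exothermic across a period toward the halogens and less exothermic down a group.
These span different periods and groups, so the two trends combine.
B > Ca: both effects reinforce here, so B is clearly the higher of the two.
Na > B: this pair runs against the simple trend — see the exception note.
H > Na: H sits above Na in group 1, so the down-group effect alone puts H higher.
S > H: period and group pull opposite ways; the across-period shift dominates (200 vs 73 kJ/mol).
Note the exception: Na has a higher electron affinity than B, contrary to the simple trend — B's ns²np¹ configuration gives only a small electron affinity — the sparsely filled np subshell binds an added electron weakly.
For reference (kJ/mol): H 73, B 27, Na 53, S 200, Ca 2.
So from highest to lowest: S > H > Na > B > Ca.

S > H > Na > B > Ca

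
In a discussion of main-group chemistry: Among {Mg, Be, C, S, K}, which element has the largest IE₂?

IE_2 is the cost of taking one more electron from the +1 cation: Mg⁺ still has 1 valence electron; Be⁺ still has 1 valence electron; C⁺ still has 3 valence electrons; S⁺ still has 5 valence electrons; K⁺ is the bare [Ar] core.
Core electrons are held far more tightly than valence electrons, so K tops the IE_2 order.
Valence configurations: Mg⁺ [Ne]3s¹, Be⁺ [He]2s¹, C⁺ [He]2s²2p¹, S⁺ [Ne]3s²3p³.
Approximate IE_2 values (kJ/mol): Mg 1451, Be 1757, C 2353, S 2252, K 3052.
Overall IE_2 order: Mg < Be < S < C < K.

K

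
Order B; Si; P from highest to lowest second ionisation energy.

Consider each +1 ion: B⁺ still has 2 valence electrons; Si⁺ still has 3 valence electrons; P⁺ still has 4 valence electrons.
All are still removing valence electrons, so compare the +1 ions as you would atoms: IE_2 generally rises across a period (higher Z_eff) and falls down a group (larger shell), subject to the usual subshell exceptions.
Valence configurations: B⁺ [He]2s², Si⁺ [Ne]3s²3p¹, P⁺ [Ne]3s²3p².
Approximate IE_2 values (kJ/mol): B 2427, Si 1577, P 1907.
Hence IE_2: Si < P < B.

B > P > Si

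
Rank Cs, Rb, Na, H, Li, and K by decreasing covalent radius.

Cs > Rb > K > Na > Li > H

H is in period 1, group 1; Li is in period 2, group 1; Na is in period 3, group 1; K is in period 4, group 1; Rb is in period 5, group 1; Cs is in period 6, group 1.
Atomic radius shrinks across a period as nuclear charge pulls the same shell inward, and grows down a group as new shells are added.
All are in group 1, so atomic radius increases down the group.
So from largest to smallest: Cs > Rb > K > Na > Li > H.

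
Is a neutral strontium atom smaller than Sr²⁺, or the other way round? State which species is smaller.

Forming Sr²⁺ removes 2 electrons from Sr. Fewer electrons for the same nuclear charge means less shielding and a higher Z_eff on the remaining electrons, and for main-group metals the entire outer shell is lost.
A cation is smaller than its parent atom: Sr²⁺ < Sr.

Sr²⁺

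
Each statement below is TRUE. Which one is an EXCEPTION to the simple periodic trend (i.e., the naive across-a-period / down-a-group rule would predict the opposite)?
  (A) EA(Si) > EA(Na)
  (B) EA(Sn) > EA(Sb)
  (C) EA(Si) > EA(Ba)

The general trend: electron affinity increases across a period and decreases down a group.
(A) Si (period 3, group 14) vs Na (period 3, group 1): the stated order agrees with the simple trend.
(B) Sn (period 5, group 14) vs Sb (period 5, group 15): the stated order contradicts the simple trend.
(C) Si (period 3, group 14) vs Ba (period 6, group 2): the stated order agrees with the simple trend.
The exception is (B): adding an electron to Sb's half-filled 5p³ is unfavourable, so Sn has the more exothermic EA.

(B)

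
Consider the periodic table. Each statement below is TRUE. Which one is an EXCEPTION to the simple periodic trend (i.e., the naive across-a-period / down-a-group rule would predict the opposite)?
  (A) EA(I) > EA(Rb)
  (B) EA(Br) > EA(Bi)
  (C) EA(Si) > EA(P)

The general trend: electron affinity increases across a period and decreases down a group.
(A) I (period 5, group 17) vs Rb (period 5, group 1): the stated order agrees with the simple trend.
(B) Br (period 4, group 17) vs Bi (period 6, group 15): the stated order agrees with the simple trend.
(C) Si (period 3, group 14) vs P (period 3, group 15): the stated order contradicts the simple trend.
The exception is (C): adding an electron to P's half-filled 3p³ is unfavourable, so Si (3p²) has the more exothermic EA.

(C)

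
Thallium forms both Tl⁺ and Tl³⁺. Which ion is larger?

Tl⁺

Both ions have Z = 81 protons, but Tl³⁺ has lost more electrons, so its remaining electrons feel a larger effective nuclear charge per electron and are pulled in more tightly.
Higher positive charge → smaller ion, so Tl⁺ > Tl³⁺.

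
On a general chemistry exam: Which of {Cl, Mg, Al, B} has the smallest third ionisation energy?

Al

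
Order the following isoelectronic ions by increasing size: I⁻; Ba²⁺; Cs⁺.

All of these have 54 electrons, so size is governed by nuclear charge alone: the more protons, the stronger the pull on the same electron cloud, and the smaller the ion.
Nuclear charges: Ba²⁺ (Z=56), Cs⁺ (Z=55), I⁻ (Z=53).
Smallest to largest: Ba²⁺ < Cs⁺ < I⁻.

Ba²⁺, Cs⁺, I⁻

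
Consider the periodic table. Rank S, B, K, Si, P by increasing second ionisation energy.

IE_2 is the cost of taking one more electron from the +1 cation: S⁺ still has 5 valence electrons; B⁺ still has 2 valence electrons; K⁺ is the bare [Ar] core; Si⁺ still has 3 valence electrons; P⁺ still has 4 valence electrons.
Breaking into a closed-shell core is much more expensive than removing a leftover valence electron — K has the largest IE_2 here.
Valence configurations: S⁺ [Ne]3s²3p³, B⁺ [He]2s², Si⁺ [Ne]3s²3p¹, P⁺ [Ne]3s²3p².
The numbers (kJ/mol): S 2252, B 2427, K 3052, Si 1577, P 1907.
Putting it together, IE_2: Si < P < S < B < K.

Si, P, S, B, K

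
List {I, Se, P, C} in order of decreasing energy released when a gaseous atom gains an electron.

I, Se, C, P

C is in period 2, group 14; P is in period 3, group 15; Se is in period 4, group 16; I is in period 5, group 17.
EA tends to increase across a period and decrease down a group, though the pattern is less regular than for IE or radius.
A diagonal step moves right (one effect) and down (the opposite effect) at once.
C > P: the two effects oppose for this pair; the down-group effect wins (122 vs 72 kJ/mol).
Se > C: period and group pull opposite ways; the across-period shift dominates (195 vs 122 kJ/mol).
I > Se: the two effects oppose for this pair; the across-period effect wins (295 vs 195 kJ/mol).
For reference (kJ/mol): C 122, P 72, Se 195, I 295.
So from highest to lowest: I > Se > C > P.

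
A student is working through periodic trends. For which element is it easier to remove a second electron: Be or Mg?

Mg

IE_2 is the cost of taking one more electron from the +1 cation: Be⁺ still has 1 valence electron; Mg⁺ still has 1 valence electron.
All are still removing valence electrons, so compare the +1 ions as you would atoms: IE_2 generally rises across a period (higher Z_eff) and falls down a group (larger shell), subject to the usual subshell exceptions.
Valence configurations: Be⁺ [He]2s¹, Mg⁺ [Ne]3s¹.
Approximate IE_2 values (kJ/mol): Be 1757, Mg 1451.
Overall IE_2 order: Mg < Be.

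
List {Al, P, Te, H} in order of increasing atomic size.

H < P < Al < Te

H is in period 1, group 1; Al is in period 3, group 13; P is in period 3, group 15; Te is in period 5, group 16.
Across a period the added protons contract the valence shell; down a group each new principal shell makes the atom larger.
Neither a single period nor a single group — weigh both effects.
P > H: the two effects oppose for this pair; the down-group effect wins (111 vs 32 pm).
Al > P: both are in period 3; the period trend gives Al the larger value.
Te > Al: the two effects oppose for this pair; the down-group effect wins (136 vs 126 pm).
Tabulated atomic radius (pm): H 32, Al 126, P 111, Te 136.
So from smallest to largest: H < P < Al < Te.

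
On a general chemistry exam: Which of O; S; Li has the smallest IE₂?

S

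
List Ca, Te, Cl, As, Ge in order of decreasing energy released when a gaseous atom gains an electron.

Cl is in period 3, group 17; Ca is in period 4, group 2; Ge is in period 4, group 14; As is in period 4, group 15; Te is in period 5, group 16.
EA tends to increase across a period and decrease down a group, though the pattern is less regular than for IE or radius.
Here both period and group differ, so the two effects have to be weighed against each other.
As > Ca: both are in period 4; the period trend gives As the larger value.
Ge > As: this pair runs against the simple trend — see the exception note.
Te > Ge: period and group pull opposite ways; the across-period shift dominates (190 vs 119 kJ/mol).
Cl > Te: relative to Te, both the across-period and down-group shifts push Cl's electron affinity up.
Note the exception: Ge has a higher electron affinity than As, contrary to the simple trend — adding an electron to As's half-filled 4p³ is unfavourable, so Ge (4p²) has the more exothermic EA.
Approximate values (kJ/mol): Cl 349, Ca 2, Ge 119, As 78, Te 190.
So from highest to lowest: Cl > Te > Ge > As > Ca.

Cl > Te > Ge > As > Ca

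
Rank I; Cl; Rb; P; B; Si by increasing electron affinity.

EA tends to increase across a period and decrease down a group, though the pattern is less regular than for IE or radius.
Neither a single period nor a single group — weigh both effects.
Rb > B: this pair runs against the simple trend — see the exception note.
P > Rb: both effects reinforce here, so P is clearly the higher of the two.
Si > P: this pair runs against the simple trend — see the exception note.
I > Si: period and group pull opposite ways; the across-period shift dominates (295 vs 134 kJ/mol).
Cl > I: they share group 17; the group trend gives Cl the larger value.
Note the exception: Rb has a higher electron affinity than B, contrary to the simple trend — B's ns²np¹ configuration gives only a small electron affinity — the sparsely filled np subshell binds an added electron weakly.
Note the exception: Si has a higher electron affinity than P, contrary to the simple trend — adding an electron to P's half-filled 3p³ is unfavourable, so Si (3p²) has the more exothermic EA.
For reference (kJ/mol): B 27, Si 134, P 72, Cl 349, Rb 47, I 295.
So from lowest to highest: B < Rb < P < Si < I < Cl.

B, Rb, P, Si, I, Cl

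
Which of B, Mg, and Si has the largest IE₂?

B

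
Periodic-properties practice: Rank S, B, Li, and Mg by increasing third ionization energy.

The third ionization energy removes an electron from the +2 ion. For each element: S²⁺ still has 4 valence electrons; B²⁺ still has 1 valence electron; Li²⁺ is already 1 electron into the core; Mg²⁺ is the bare [Ne] core.
Core electrons are held far more tightly than valence electrons, so Mg and Li top the IE_3 order.
Valence configurations: S²⁺ [Ne]3s²3p², B²⁺ [He]2s¹.
Approximate IE_3 values (kJ/mol): S 3357, B 3660, Li 11815, Mg 7733.
So the third ionization energies run S < B < Mg < Li.

S < B < Mg < Li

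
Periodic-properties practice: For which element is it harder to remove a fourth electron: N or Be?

Be

The fourth ionization energy removes an electron from the +3 ion. For each element: N³⁺ still has 2 valence electrons; Be³⁺ is already 1 electron into the core.
Breaking into a closed-shell core is much more expensive than removing a leftover valence electron — Be has the largest IE_4 here.
Tabulated IE_4 (kJ/mol): N 7475, Be 21007.
Overall IE_4 order: N < Be.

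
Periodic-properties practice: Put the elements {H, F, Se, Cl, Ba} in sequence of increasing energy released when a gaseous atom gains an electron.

Electron affinity generally becomes more exothermic across a period toward the halogens and less exothermic down a group.
These span different periods and groups, so the two trends combine.
H > Ba: period and group pull opposite ways; the down-group shift dominates (73 vs 14 kJ/mol).
Se > H: period and group pull opposite ways; the across-period shift dominates (195 vs 73 kJ/mol).
F > Se: relative to Se, both the across-period and down-group shifts push F's electron affinity up.
Cl > F: this pair runs against the simple trend — see the exception note.
Note the exception: Cl has a higher electron affinity than F, contrary to the simple trend — F's small 2p subshell makes the incoming electron feel strong e⁻–e⁻ repulsion, so Cl actually releases more energy on gaining an electron.
Approximate values (kJ/mol): H 73, F 328, Cl 349, Se 195, Ba 14.
So from lowest to highest: Ba < H < Se < F < Cl.

Ba, H, Se, F, Cl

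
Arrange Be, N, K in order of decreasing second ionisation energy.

K > N > Be

The second ionization energy removes an electron from the +1 ion. For each element: Be⁺ still has 1 valence electron; N⁺ still has 4 valence electrons; K⁺ is the bare [Ar] core.
Core electrons are held far more tightly than valence electrons, so K tops the IE_2 order.
Valence configurations: Be⁺ [He]2s¹, N⁺ [He]2s²2p².
Approximate IE_2 values (kJ/mol): Be 1757, N 2856, K 3052.
Putting it together, IE_2: Be < N < K.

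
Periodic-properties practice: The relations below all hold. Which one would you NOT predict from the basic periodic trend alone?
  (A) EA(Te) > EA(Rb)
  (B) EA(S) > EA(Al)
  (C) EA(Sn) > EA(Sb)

(C)

The general trend: electron affinity increases across a period and decreases down a group.
(A) Te (period 5, group 16) vs Rb (period 5, group 1): the stated order agrees with the simple trend.
(B) S (period 3, group 16) vs Al (period 3, group 13): the stated order agrees with the simple trend.
(C) Sn (period 5, group 14) vs Sb (period 5, group 15): the stated order contradicts the simple trend.
The exception is (C): adding an electron to Sb's half-filled 5p³ is unfavourable, so Sn has the more exothermic EA.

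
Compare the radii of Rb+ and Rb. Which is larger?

Forming Rb+ removes 1 electron from Rb. Fewer electrons for the same nuclear charge means less shielding and a higher Z_eff on the remaining electrons, and for main-group metals the entire outer shell is lost.
A cation is smaller than its parent atom: Rb+ < Rb.

Rb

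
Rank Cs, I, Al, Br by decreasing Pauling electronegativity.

Al is in period 3, group 13; Br is in period 4, group 17; I is in period 5, group 17; Cs is in period 6, group 1.
Electronegativity increases across a period and decreases down a group, tracking effective nuclear charge and atomic size.
These span different periods and groups, so the two trends combine.
Al > Cs: both effects reinforce here, so Al is clearly the higher of the two.
I > Al: the two effects oppose for this pair; the across-period effect wins (2.66 vs 1.61).
Br > I: Br sits above I in group 17, so the down-group effect alone puts Br higher.
For reference (Pauling): Al 1.61, Br 2.96, I 2.66, Cs 0.79.
So from highest to lowest: Br > I > Al > Cs.

Br > I > Al > Cs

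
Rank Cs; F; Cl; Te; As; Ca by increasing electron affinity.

F is in period 2, group 17; Cl is in period 3, group 17; Ca is in period 4, group 2; As is in period 4, group 15; Te is in period 5, group 16; Cs is in period 6, group 1.
Electron affinity generally becomes more exothermic across a period toward the halogens and less exothermic down a group.
These span different periods and groups, so the two trends combine.
Cs > Ca: this pair runs against the simple trend — see the exception note.
As > Cs: relative to Cs, both the across-period and down-group shifts push As's electron affinity up.
Te > As: period and group pull opposite ways; the across-period shift dominates (190 vs 78 kJ/mol).
F > Te: relative to Te, both the across-period and down-group shifts push F's electron affinity up.
Cl > F: this pair runs against the simple trend — see the exception note.
Note the exception: Cs has a higher electron affinity than Ca, contrary to the simple trend — adding an electron to Ca (ns²) has to open a new, higher-energy np subshell, which is unfavourable.
Note the exception: Cl has a higher electron affinity than F, contrary to the simple trend — F's small 2p subshell makes the incoming electron feel strong e⁻–e⁻ repulsion, so Cl actually releases more energy on gaining an electron.
Tabulated electron affinity (kJ/mol): F 328, Cl 349, Ca 2, As 78, Te 190, Cs 46.
So from lowest to highest: Ca < Cs < As < Te < F < Cl.

Ca < Cs < As < Te < F < Cl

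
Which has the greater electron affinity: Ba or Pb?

Ba is in period 6, group 2; Pb is in period 6, group 14.
Atoms with high Z_eff and room in the valence shell (especially the halogens) have the most exothermic electron affinities.
All lie in period 6, so electron affinity increases left to right.
So Pb has the greater electron affinity (Pb > Ba).

Pb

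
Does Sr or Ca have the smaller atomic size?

Ca

Ca is in period 4, group 2; Sr is in period 5, group 2.
Across a period the added protons contract the valence shell; down a group each new principal shell makes the atom larger.
All are in group 2, so atomic radius increases down the group.
So Ca has the smaller atomic size (Ca < Sr).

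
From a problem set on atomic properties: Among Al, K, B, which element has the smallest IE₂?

Al

The second ionization energy removes an electron from the +1 ion. For each element: Al⁺ still has 2 valence electrons; K⁺ is the bare [Ar] core; B⁺ still has 2 valence electrons.
Core electrons are held far more tightly than valence electrons, so K tops the IE_2 order.
Valence configurations: Al⁺ [Ne]3s², B⁺ [He]2s².
Approximate IE_2 values (kJ/mol): Al 1817, K 3052, B 2427.
Hence IE_2: Al < B < K.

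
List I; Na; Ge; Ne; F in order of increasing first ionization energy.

Na < Ge < I < F < Ne

F is in period 2, group 17; Ne is in period 2, group 18; Na is in period 3, group 1; Ge is in period 4, group 14; I is in period 5, group 17.
Removing the outermost electron gets harder across a period and easier down a group.
Neither a single period nor a single group — weigh both effects.
Ge > Na: period and group pull opposite ways; the across-period shift dominates (762 vs 496 kJ/mol).
I > Ge: period and group pull opposite ways; the across-period shift dominates (1008 vs 762 kJ/mol).
F > I: F sits above I in group 17, so the down-group effect alone puts F higher.
Ne > F: Ne lies to the right of F in period 2, so the across-period effect alone puts Ne higher.
For reference (kJ/mol): F 1681, Ne 2081, Na 496, Ge 762, I 1008.
So from lowest to highest: Na < Ge < I < F < Ne.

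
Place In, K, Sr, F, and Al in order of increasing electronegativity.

K, Sr, Al, In, F

F is in period 2, group 17; Al is in period 3, group 13; K is in period 4, group 1; Sr is in period 5, group 2; In is in period 5, group 13.
Smaller atoms with higher effective nuclear charge are more electronegative.
Here both period and group differ, so the two effects have to be weighed against each other.
Sr > K: period and group pull opposite ways; the across-period shift dominates (0.95 vs 0.82).
Al > Sr: relative to Sr, both the across-period and down-group shifts push Al's electronegativity up.
In > Al: this pair runs against the simple trend — see the exception note.
F > In: relative to In, both the across-period and down-group shifts push F's electronegativity up.
Note the exception: In has a higher electronegativity than Al, contrary to the simple trend — poor shielding by filled d (and f) subshells raises the heavier element's effective nuclear charge more than the simple down-group trend predicts.
Approximate values (Pauling): F 3.98, Al 1.61, K 0.82, Sr 0.95, In 1.78.
So from lowest to highest: K < Sr < Al < In < F.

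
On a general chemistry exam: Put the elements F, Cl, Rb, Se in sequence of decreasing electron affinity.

Cl, F, Se, Rb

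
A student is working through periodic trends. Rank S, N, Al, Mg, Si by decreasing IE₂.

After 1 electron has been removed, what remains? S⁺ still has 5 valence electrons; N⁺ still has 4 valence electrons; Al⁺ still has 2 valence electrons; Mg⁺ still has 1 valence electron; Si⁺ still has 3 valence electrons.
All are still removing valence electrons, so compare the +1 ions as you would atoms: IE_2 generally rises across a period (higher Z_eff) and falls down a group (larger shell), subject to the usual subshell exceptions.
Valence configurations: S⁺ [Ne]3s²3p³, N⁺ [He]2s²2p², Al⁺ [Ne]3s², Mg⁺ [Ne]3s¹, Si⁺ [Ne]3s²3p¹.
Si⁺ loses a lone 3p electron whereas Al⁺ must break into a filled 3s² pair, so IE_2(Al) > IE_2(Si) even though Si has the higher nuclear charge.
Tabulated IE_2 (kJ/mol): S 2252, N 2856, Al 1817, Mg 1451, Si 1577.
So the second ionization energies run Mg < Si < Al < S < N.

N > S > Al > Si > Mg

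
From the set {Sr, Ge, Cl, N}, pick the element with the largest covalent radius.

Sr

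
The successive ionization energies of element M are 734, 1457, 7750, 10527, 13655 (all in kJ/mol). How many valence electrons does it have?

2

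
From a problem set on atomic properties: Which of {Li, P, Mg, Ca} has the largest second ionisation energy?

Li

IE_2 is the cost of taking one more electron from the +1 cation: Li⁺ is the bare [He] core; P⁺ still has 4 valence electrons; Mg⁺ still has 1 valence electron; Ca⁺ still has 1 valence electron.
Breaking into a closed-shell core is much more expensive than removing a leftover valence electron — Li has the largest IE_2 here.
Valence configurations: P⁺ [Ne]3s²3p², Mg⁺ [Ne]3s¹, Ca⁺ [Ar]4s¹.
Approximate IE_2 values (kJ/mol): Li 7298, P 1907, Mg 1451, Ca 1145.
Putting it together, IE_2: Ca < Mg < P < Li.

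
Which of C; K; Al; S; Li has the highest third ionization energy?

Li

After 2 electrons have been removed, what remains? C²⁺ still has 2 valence electrons; K²⁺ is already 1 electron into the core; Al²⁺ still has 1 valence electron; S²⁺ still has 4 valence electrons; Li²⁺ is already 1 electron into the core.
Usually core removal costs more than valence removal, but here the competition is close: a tightly held n=2 valence electron can cost more to remove than an n=3 core electron, so the actual values have to decide it.
Valence configurations: C²⁺ [He]2s², Al²⁺ [Ne]3s¹, S²⁺ [Ne]3s²3p².
Tabulated IE_3 (kJ/mol): C 4620, K 4420, Al 2745, S 3357, Li 11815.
So the third ionization energies run Al < S < K < C < Li.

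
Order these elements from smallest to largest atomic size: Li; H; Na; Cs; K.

Atomic radius shrinks across a period as nuclear charge pulls the same shell inward, and grows down a group as new shells are added.
All are in group 1, so atomic radius increases down the group.
So from smallest to largest: H < Li < Na < K < Cs.

H < Li < Na < K < Cs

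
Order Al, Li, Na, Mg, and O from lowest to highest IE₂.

Mg < Al < O < Na < Li

IE_2 is the cost of taking one more electron from the +1 cation: Al⁺ still has 2 valence electrons; Li⁺ is the bare [He] core; Na⁺ is the bare [Ne] core; Mg⁺ still has 1 valence electron; O⁺ still has 5 valence electrons.
Breaking into a closed-shell core is much more expensive than removing a leftover valence electron — Na and Li have the largest IE_2 here.
Valence configurations: Al⁺ [Ne]3s², Mg⁺ [Ne]3s¹, O⁺ [He]2s²2p³.
Approximate IE_2 values (kJ/mol): Al 1817, Li 7298, Na 4562, Mg 1451, O 3388.
Putting it together, IE_2: Mg < Al < O < Na < Li.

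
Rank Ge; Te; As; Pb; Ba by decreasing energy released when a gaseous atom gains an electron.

Adding an electron releases more energy for atoms nearer the top right (short of the noble gases).
Neither a single period nor a single group — weigh both effects.
Pb > Ba: both are in period 6; the period trend gives Pb the larger value.
As > Pb: both effects reinforce here, so As is clearly the higher of the two.
Ge > As: this pair runs against the simple trend — see the exception note.
Te > Ge: period and group pull opposite ways; the across-period shift dominates (190 vs 119 kJ/mol).
Note the exception: Ge has a higher electron affinity than As, contrary to the simple trend — adding an electron to As's half-filled 4p³ is unfavourable, so Ge (4p²) has the more exothermic EA.
Approximate values (kJ/mol): Ge 119, As 78, Te 190, Ba 14, Pb 35.
So from highest to lowest: Te > Ge > As > Pb > Ba.

Te > Ge > As > Pb > Ba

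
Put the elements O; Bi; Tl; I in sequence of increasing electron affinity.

Tl, Bi, O, I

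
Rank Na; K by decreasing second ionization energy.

Na > K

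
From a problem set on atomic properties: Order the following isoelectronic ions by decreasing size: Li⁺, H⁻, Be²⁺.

H⁻ > Li⁺ > Be²⁺

All of these have 2 electrons, so size is governed by nuclear charge alone: the more protons, the stronger the pull on the same electron cloud, and the smaller the ion.
Nuclear charges: Be²⁺ (Z=4), Li⁺ (Z=3), H⁻ (Z=1).
Largest to smallest: H⁻ > Li⁺ > Be²⁺.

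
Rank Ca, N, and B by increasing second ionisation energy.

Ca < B < N

IE_2 is the cost of taking one more electron from the +1 cation: Ca⁺ still has 1 valence electron; N⁺ still has 4 valence electrons; B⁺ still has 2 valence electrons.
All are still removing valence electrons, so compare the +1 ions as you would atoms: IE_2 generally rises across a period (higher Z_eff) and falls down a group (larger shell), subject to the usual subshell exceptions.
Valence configurations: Ca⁺ [Ar]4s¹, N⁺ [He]2s²2p², B⁺ [He]2s².
Approximate IE_2 values (kJ/mol): Ca 1145, N 2856, B 2427.
Hence IE_2: Ca < B < N.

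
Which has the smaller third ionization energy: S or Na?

S

Consider each +2 ion: S²⁺ still has 4 valence electrons; Na²⁺ is already 1 electron into the core.
Pulling an electron out of a noble-gas core costs far more than removing a remaining valence electron, so Na sits at the high end of IE_3.
Tabulated IE_3 (kJ/mol): S 3357, Na 6910.
Hence IE_3: S < Na.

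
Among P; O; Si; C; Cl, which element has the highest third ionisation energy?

After 2 electrons have been removed, what remains? P²⁺ still has 3 valence electrons; O²⁺ still has 4 valence electrons; Si²⁺ still has 2 valence electrons; C²⁺ still has 2 valence electrons; Cl²⁺ still has 5 valence electrons.
All are still removing valence electrons, so compare the +2 ions as you would atoms: IE_3 generally rises across a period (higher Z_eff) and falls down a group (larger shell), subject to the usual subshell exceptions.
Valence configurations: P²⁺ [Ne]3s²3p¹, O²⁺ [He]2s²2p², Si²⁺ [Ne]3s², C²⁺ [He]2s², Cl²⁺ [Ne]3s²3p³.
P²⁺ loses a lone 3p electron whereas Si²⁺ must break into a filled 3s² pair, so IE_3(Si) > IE_3(P) even though P has the higher nuclear charge.
The numbers (kJ/mol): P 2914, O 5300, Si 3232, C 4620, Cl 3822.
Putting it together, IE_3: P < Si < Cl < C < O.

O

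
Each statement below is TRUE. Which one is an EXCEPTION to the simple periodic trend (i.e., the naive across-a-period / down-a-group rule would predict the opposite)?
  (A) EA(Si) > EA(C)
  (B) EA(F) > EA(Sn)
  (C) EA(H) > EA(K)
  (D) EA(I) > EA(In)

(A)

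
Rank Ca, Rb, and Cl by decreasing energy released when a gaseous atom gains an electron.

Cl > Rb > Ca

Electron affinity generally becomes more exothermic across a period toward the halogens and less exothermic down a group.
Neither a single period nor a single group — weigh both effects.
Rb > Ca: this pair runs against the simple trend — see the exception note.
Cl > Rb: both effects reinforce here, so Cl is clearly the higher of the two.
Note the exception: Rb has a higher electron affinity than Ca, contrary to the simple trend — adding an electron to Ca (ns²) has to open a new, higher-energy np subshell, which is unfavourable.
For reference (kJ/mol): Cl 349, Ca 2, Rb 47.
So from highest to lowest: Cl > Rb > Ca.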